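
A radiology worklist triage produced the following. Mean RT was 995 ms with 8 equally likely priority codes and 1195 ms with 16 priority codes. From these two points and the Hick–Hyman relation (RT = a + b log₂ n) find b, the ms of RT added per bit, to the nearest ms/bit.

Slope: b = (1195 − 995) / (log₂ 16 − log₂ 8) = 200/1.0000 = 200 ms/bit.

200 ms/bit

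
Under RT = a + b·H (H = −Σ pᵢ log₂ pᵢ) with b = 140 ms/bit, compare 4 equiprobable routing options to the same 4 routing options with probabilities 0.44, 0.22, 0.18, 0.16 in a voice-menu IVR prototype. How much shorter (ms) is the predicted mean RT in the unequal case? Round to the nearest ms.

Equiprobable entropy H₀ = log₂ 4 = 2.0000 bits.
Skewed entropy H = −Σ pᵢ log₂ pᵢ = 1.8700 bits.
ΔRT = b·(H₀ − H) = 140 × 0.1300 = 18.19 ms.

18 ms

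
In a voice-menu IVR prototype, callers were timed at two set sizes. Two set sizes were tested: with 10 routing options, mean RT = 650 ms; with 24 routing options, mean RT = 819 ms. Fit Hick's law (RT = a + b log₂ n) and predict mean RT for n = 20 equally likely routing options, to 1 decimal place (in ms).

783.8 ms

RT is linear in log₂ n, so two points fix the line:
  b = (819 − 650) / (log₂ 24 − log₂ 10) = 169 / (4.5850 − 3.3219) = 133.805 ms/bit
  a = 650 − 133.805 × 3.3219 = 205.510 ms
Then RT(20) = 205.510 + 133.805 × log₂ 20 = 205.510 + 133.805 × 4.3219 ≈ 783.805 ms.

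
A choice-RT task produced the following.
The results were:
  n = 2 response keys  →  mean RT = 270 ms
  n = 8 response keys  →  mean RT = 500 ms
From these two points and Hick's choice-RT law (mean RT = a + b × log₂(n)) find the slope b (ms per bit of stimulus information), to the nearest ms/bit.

Slope: b = (500 − 270) / (log₂ 8 − log₂ 2) = 230/2.0000 = 115 ms/bit.

115 ms/bit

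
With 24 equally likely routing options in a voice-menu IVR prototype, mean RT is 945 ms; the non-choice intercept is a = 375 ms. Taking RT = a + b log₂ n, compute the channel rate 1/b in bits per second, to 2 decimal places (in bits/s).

Choice component = 945 − 375 = 570 ms over log₂(24) = 4.5850 bits.
b = 570 / 4.5850 = 124.319 ms/bit, so 1/b = 8.044 bits/s.

8.04 bits/s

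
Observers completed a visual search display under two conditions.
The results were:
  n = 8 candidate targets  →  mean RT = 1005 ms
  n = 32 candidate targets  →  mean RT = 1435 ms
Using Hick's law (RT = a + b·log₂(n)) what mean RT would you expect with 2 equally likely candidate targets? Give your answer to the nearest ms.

575 ms

RT is linear in log₂ n, so two points fix the line:
  b = (1435 − 1005) / (log₂ 32 − log₂ 8) = 430 / (5 − 3) = 215 ms/bit
  a = 1005 − 215 × 3 = 360 ms
Then RT(2) = 360 + 215 × log₂ 2 = 360 + 215 × 1 ≈ 575.000 ms.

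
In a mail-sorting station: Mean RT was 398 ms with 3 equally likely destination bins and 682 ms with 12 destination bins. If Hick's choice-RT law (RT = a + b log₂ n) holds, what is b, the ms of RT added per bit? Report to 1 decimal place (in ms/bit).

b = (RT₂ − RT₁)/(log₂ n₂ − log₂ n₁) = (682 − 398)/(3.5850 − 1.5850) = 142.000 ms/bit.

142.0 ms/bit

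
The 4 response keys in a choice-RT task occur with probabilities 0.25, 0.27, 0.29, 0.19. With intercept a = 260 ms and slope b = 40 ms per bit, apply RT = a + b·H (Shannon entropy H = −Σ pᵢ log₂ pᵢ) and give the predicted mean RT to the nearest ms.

339 ms

Entropy contributions −pᵢ log₂ pᵢ: 0.5000, 0.5100, 0.5179, 0.4552; sum H = 1.9832 bits.
RT = a + bH = 260 + 40·1.9832 = 339.33 ms.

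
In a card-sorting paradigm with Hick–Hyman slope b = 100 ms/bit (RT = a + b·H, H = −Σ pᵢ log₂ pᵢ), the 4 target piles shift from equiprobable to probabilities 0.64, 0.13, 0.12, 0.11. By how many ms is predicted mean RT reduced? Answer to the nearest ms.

49 ms

Equiprobable entropy H₀ = log₂ 4 = 2.0000 bits.
Skewed entropy H = −Σ pᵢ log₂ pᵢ = 1.5121 bits.
ΔRT = b·(H₀ − H) = 100 × 0.4879 = 48.79 ms.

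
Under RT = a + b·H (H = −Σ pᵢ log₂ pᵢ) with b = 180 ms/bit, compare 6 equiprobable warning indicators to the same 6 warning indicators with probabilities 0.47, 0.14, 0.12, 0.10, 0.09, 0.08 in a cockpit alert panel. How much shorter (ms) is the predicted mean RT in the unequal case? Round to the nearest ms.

Equiprobable entropy H₀ = log₂ 6 = 2.5850 bits.
Skewed entropy H = −Σ pᵢ log₂ pᵢ = 2.2125 bits.
ΔRT = b·(H₀ − H) = 180 × 0.3725 = 67.05 ms.

67 ms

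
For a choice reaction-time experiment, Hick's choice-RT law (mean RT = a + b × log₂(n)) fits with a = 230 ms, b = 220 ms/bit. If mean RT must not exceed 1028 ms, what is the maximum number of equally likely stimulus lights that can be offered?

12

Set 230 + 220·log₂ n ≤ 1028 → log₂ n ≤ (1028 − 230)/220 = 3.6273.
So n ≤ 2^3.6273 = 12.357; the largest integer n is 12.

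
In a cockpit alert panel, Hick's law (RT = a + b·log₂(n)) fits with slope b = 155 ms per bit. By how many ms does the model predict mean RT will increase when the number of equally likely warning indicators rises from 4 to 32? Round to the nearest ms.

465 ms

ΔRT = (a + b log₂ n₂) − (a + b log₂ n₁) = b·(log₂ n₂ − log₂ n₁).
log₂(32) − log₂(4) = log₂(32/4) = log₂(8) = 3.
ΔRT = 155 × 3.0000 = 465.000 ms.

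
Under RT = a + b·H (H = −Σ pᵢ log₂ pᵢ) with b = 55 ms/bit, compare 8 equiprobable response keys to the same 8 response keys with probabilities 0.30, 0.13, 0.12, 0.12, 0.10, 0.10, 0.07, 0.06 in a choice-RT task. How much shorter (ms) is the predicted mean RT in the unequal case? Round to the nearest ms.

10 ms

The RT saving is b·ΔH. Equiprobable H₀ = log₂(8) = 3.0000 bits; with the given probabilities H = 2.8143 bits.
b·(H₀ − H) = 55 × (3.0000 − 2.8143) = 10.21 ms.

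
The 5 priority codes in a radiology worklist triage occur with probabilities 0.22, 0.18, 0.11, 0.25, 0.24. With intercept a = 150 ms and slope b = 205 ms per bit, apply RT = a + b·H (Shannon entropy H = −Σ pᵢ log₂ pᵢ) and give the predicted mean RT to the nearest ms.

615 ms

H = 0.22·log₂(1/0.22) + 0.18·log₂(1/0.18) + 0.11·log₂(1/0.11) + 0.25·log₂(1/0.25) + 0.24·log₂(1/0.24) = 2.2703 bits.
RT = 150 + 205 × 2.2703 = 615.41 ms.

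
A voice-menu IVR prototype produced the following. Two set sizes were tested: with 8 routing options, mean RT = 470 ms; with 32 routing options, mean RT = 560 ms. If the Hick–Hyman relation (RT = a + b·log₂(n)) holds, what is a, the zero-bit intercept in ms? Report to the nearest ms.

335 ms

The slope on a log₂ axis is (560 − 470) / (5 − 3) = 45 ms/bit.
a = RT₁ − b·log₂ n₁ = 470 − 45 × 3 = 335.000 ms.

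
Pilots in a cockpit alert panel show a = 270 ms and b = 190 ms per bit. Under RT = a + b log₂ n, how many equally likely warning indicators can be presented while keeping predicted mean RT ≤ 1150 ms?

24

Information budget: (1150 − 270)/190 = 4.6316 bits, so n ≤ 2^4.6316 = 24.788 → at most 24.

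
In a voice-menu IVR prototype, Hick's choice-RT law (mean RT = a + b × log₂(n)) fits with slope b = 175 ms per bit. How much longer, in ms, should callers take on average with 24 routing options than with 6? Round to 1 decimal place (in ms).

350.0 ms

The intercept a cancels: ΔRT = b·(log₂ n₂ − log₂ n₁) = b·log₂(n₂/n₁).
log₂(24) − log₂(6) = log₂(24/6) = log₂(4) = 2.
ΔRT = 175 × 2.0000 = 350.000 ms.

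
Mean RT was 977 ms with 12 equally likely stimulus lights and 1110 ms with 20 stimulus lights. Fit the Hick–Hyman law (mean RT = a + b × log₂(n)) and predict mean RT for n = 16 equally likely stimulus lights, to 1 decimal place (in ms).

RT is linear in log₂ n, so two points fix the line:
  b = (1110 − 977) / (log₂ 20 − log₂ 12) = 133 / (4.3219 − 3.5850) = 180.470 ms/bit
  a = 977 − 180.470 × 3.5850 = 330.023 ms
Then RT(16) = 330.023 + 180.470 × log₂ 16 = 330.023 + 180.470 × 4 ≈ 1051.902 ms.

1051.9 ms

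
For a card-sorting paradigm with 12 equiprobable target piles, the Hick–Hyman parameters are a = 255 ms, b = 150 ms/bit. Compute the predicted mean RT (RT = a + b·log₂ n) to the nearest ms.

log₂(12) = 3.5850 bits, so RT = 255 + 150 × 3.5850 ≈ 792.744 ms.

793 ms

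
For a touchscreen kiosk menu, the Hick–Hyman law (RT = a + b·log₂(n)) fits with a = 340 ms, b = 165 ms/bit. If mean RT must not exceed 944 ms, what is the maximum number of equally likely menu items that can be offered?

Set 340 + 165·log₂ n ≤ 944 → log₂ n ≤ (944 − 340)/165 = 3.6606.
So n ≤ 2^3.6606 = 12.646; the largest integer n is 12.

12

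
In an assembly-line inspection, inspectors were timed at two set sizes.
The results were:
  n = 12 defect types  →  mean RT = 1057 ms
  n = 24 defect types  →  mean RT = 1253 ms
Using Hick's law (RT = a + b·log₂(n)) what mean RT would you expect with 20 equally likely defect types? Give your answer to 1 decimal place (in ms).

Solve the two-equation system in a and b:
  b = (1253 − 1057) / (log₂ 24 − log₂ 12) = 196 / (4.5850 − 3.5850) = 196.000 ms/bit
  a = 1057 − 196.000 × 3.5850 = 354.347 ms
Then RT(20) = 354.347 + 196.000 × log₂ 20 = 354.347 + 196.000 × 4.3219 ≈ 1201.445 ms.

1201.4 ms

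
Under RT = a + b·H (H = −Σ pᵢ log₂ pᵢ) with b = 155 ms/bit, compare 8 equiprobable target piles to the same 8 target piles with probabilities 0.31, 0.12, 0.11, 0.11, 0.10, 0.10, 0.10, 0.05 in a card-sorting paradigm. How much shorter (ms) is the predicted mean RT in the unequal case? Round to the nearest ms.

Equiprobable entropy H₀ = log₂ 8 = 3.0000 bits.
Skewed entropy H = −Σ pᵢ log₂ pᵢ = 2.8041 bits.
ΔRT = b·(H₀ − H) = 155 × 0.1959 = 30.36 ms.

30 ms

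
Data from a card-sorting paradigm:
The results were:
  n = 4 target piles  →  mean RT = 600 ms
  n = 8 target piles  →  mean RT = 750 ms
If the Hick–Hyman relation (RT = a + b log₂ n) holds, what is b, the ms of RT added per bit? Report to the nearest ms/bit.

150 ms/bit

b = (RT₂ − RT₁)/(log₂ n₂ − log₂ n₁) = (750 − 600)/(3 − 2) = 150 ms/bit.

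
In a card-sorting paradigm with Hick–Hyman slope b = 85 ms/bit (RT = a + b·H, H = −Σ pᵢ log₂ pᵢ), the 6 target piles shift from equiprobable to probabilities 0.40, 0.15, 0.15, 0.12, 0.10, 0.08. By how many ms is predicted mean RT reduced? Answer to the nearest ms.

21 ms

Equiprobable entropy H₀ = log₂ 6 = 2.5850 bits.
Skewed entropy H = −Σ pᵢ log₂ pᵢ = 2.3406 bits.
ΔRT = b·(H₀ − H) = 85 × 0.2443 = 20.77 ms.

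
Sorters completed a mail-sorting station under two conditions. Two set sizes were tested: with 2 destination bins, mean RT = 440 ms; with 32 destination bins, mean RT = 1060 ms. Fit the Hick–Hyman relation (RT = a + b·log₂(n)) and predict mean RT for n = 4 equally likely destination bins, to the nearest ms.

595 ms

With log₂ n on the abscissa the relation is linear; from the two conditions:
  b = (1060 − 440) / (log₂ 32 − log₂ 2) = 620 / (5 − 1) = 155 ms/bit
  a = 440 − 155 × 1 = 285 ms
Then RT(4) = 285 + 155 × log₂ 4 = 285 + 155 × 2 ≈ 595.000 ms.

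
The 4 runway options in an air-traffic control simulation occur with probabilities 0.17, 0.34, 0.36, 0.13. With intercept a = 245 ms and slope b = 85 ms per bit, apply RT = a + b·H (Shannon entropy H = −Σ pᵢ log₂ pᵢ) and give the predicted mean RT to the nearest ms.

H = 0.17·log₂(1/0.17) + 0.34·log₂(1/0.34) + 0.36·log₂(1/0.36) + 0.13·log₂(1/0.13) = 1.8770 bits.
RT = 245 + 85 × 1.8770 = 404.55 ms.

405 ms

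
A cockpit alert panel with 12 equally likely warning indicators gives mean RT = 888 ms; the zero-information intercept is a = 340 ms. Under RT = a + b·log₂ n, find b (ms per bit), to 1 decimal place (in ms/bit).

152.9 ms/bit

log₂(12) = 3.5850 bits.
b = (RT − a)/log₂ n = (888 − 340) / 3.5850 = 152.861 ms/bit.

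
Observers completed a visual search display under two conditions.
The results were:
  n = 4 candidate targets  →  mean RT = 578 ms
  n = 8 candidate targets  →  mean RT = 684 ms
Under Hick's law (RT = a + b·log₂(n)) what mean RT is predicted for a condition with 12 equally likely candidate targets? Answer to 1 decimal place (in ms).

Fit slope and intercept:
  b = (684 − 578) / (log₂ 8 − log₂ 4) = 106 / (3 − 2) = 106.000 ms/bit
  a = 578 − 106.000 × 2 = 366.000 ms
Then RT(12) = 366.000 + 106.000 × log₂ 12 = 366.000 + 106.000 × 3.5850 ≈ 746.006 ms.

746.0 ms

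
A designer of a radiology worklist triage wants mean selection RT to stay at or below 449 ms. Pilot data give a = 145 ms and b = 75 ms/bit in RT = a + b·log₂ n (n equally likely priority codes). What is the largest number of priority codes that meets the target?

75·log₂ n ≤ 449 − 145 = 304, giving log₂ n ≤ 4.0533 and n ≤ 16.603. The largest whole number is 16.

16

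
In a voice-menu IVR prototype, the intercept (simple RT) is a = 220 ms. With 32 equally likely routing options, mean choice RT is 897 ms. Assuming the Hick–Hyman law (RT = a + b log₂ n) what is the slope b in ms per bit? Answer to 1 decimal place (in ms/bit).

b = (897 − 220) / log₂(32) = 677 / 5 = 135.400 ms/bit.

135.4 ms/bit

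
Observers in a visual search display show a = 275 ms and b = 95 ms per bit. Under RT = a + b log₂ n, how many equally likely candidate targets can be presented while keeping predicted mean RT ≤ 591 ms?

10

Information budget: (591 − 275)/95 = 3.3263 bits, so n ≤ 2^3.3263 = 10.030 → at most 10.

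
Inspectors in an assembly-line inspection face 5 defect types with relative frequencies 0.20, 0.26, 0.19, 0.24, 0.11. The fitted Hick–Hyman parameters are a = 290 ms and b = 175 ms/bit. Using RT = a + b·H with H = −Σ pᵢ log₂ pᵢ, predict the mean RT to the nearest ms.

H = 0.20·log₂(1/0.20) + 0.26·log₂(1/0.26) + 0.19·log₂(1/0.19) + 0.24·log₂(1/0.24) + 0.11·log₂(1/0.11) = 2.2693 bits.
RT = 290 + 175 × 2.2693 = 687.13 ms.

687 ms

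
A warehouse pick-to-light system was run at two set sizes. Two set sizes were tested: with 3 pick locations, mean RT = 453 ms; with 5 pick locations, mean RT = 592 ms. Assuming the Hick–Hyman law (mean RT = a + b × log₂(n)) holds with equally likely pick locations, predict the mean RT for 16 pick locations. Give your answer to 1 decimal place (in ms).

RT is linear in log₂ n, so two points fix the line:
  b = (592 − 453) / (log₂ 5 − log₂ 3) = 139 / (2.3219 − 1.5850) = 188.611 ms/bit
  a = 453 − 188.611 × 1.5850 = 154.058 ms
Then RT(16) = 154.058 + 188.611 × log₂ 16 = 154.058 + 188.611 × 4 ≈ 908.503 ms.

908.5 ms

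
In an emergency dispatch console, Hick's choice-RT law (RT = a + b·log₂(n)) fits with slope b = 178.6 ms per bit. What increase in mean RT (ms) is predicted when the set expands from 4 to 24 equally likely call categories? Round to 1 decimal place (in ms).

461.7 ms

ΔRT = (a + b log₂ n₂) − (a + b log₂ n₁) = b·(log₂ n₂ − log₂ n₁).
log₂(24) − log₂(4) = 4.5850 − 2 = 2.5850.
ΔRT = 178.6 × 2.5850 = 461.674 ms.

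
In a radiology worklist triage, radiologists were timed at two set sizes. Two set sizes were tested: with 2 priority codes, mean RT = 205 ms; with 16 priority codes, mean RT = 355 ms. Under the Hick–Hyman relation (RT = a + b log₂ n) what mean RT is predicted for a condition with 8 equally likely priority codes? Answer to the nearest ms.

Fit slope and intercept:
  b = (355 − 205) / (log₂ 16 − log₂ 2) = 150 / (4 − 1) = 50 ms/bit
  a = 205 − 50 × 1 = 155 ms
Then RT(8) = 155 + 50 × log₂ 8 = 155 + 50 × 3 ≈ 305.000 ms.

305 ms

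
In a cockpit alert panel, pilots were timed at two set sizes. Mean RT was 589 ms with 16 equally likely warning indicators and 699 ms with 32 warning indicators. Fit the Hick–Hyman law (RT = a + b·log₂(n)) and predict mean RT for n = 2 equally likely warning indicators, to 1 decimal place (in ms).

With log₂ n on the abscissa the relation is linear; from the two conditions:
  b = (699 − 589) / (log₂ 32 − log₂ 16) = 110 / (5 − 4) = 110.000 ms/bit
  a = 589 − 110.000 × 4 = 149.000 ms
Then RT(2) = 149.000 + 110.000 × log₂ 2 = 149.000 + 110.000 × 1 ≈ 259.000 ms.

259.0 ms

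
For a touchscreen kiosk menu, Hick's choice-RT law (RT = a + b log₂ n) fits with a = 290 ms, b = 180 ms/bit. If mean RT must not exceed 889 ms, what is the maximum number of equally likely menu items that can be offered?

10

Information budget: (889 − 290)/180 = 3.3278 bits, so n ≤ 2^3.3278 = 10.041 → at most 10.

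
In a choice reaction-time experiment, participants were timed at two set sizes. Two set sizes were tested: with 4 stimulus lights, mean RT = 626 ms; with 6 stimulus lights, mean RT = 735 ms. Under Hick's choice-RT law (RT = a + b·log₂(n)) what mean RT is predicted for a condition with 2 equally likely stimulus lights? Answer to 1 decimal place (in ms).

439.7 ms

RT is linear in log₂ n, so two points fix the line:
  b = (735 − 626) / (log₂ 6 − log₂ 4) = 109 / (2.5850 − 2) = 186.337 ms/bit
  a = 626 − 186.337 × 2 = 253.327 ms
Then RT(2) = 253.327 + 186.337 × log₂ 2 = 253.327 + 186.337 × 1 ≈ 439.663 ms.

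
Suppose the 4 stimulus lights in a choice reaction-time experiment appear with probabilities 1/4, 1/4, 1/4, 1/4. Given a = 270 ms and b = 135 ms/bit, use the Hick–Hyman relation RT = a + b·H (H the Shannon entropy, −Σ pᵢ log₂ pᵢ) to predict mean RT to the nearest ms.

Each term −pᵢ log₂ pᵢ: 0.25·2 + 0.25·2 + 0.25·2 + 0.25·2; summed, H = 2.000 bits.
Mean RT = a + bH = 270 + 135·2.000 = 540.00 ms.

540 ms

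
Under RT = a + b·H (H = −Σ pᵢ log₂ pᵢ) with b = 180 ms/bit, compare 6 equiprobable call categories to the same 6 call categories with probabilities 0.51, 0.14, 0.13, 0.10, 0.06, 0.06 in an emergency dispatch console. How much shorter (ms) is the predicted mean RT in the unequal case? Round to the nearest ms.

The RT saving is b·ΔH. Equiprobable H₀ = log₂(6) = 2.5850 bits; with the given probabilities H = 2.0944 bits.
b·(H₀ − H) = 180 × (2.5850 − 2.0944) = 88.29 ms.

88 ms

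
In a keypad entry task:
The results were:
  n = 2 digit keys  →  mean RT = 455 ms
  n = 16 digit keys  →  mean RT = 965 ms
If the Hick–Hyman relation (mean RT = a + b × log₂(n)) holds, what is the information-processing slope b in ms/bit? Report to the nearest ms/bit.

170 ms/bit

Slope: b = (965 − 455) / (log₂ 16 − log₂ 2) = 510/3.0000 = 170 ms/bit.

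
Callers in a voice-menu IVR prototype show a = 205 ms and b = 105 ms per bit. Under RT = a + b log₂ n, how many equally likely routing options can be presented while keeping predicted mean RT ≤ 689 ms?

24

105·log₂ n ≤ 689 − 205 = 484, giving log₂ n ≤ 4.6095 and n ≤ 24.412. The largest whole number is 24.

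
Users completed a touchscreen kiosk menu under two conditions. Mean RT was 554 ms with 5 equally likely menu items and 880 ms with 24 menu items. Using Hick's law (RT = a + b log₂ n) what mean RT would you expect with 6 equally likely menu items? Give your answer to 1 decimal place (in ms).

591.9 ms

With log₂ n on the abscissa the relation is linear; from the two conditions:
  b = (880 − 554) / (log₂ 24 − log₂ 5) = 326 / (4.5850 − 2.3219) = 144.054 ms/bit
  a = 554 − 144.054 × 2.3219 = 219.516 ms
Then RT(6) = 219.516 + 144.054 × log₂ 6 = 219.516 + 144.054 × 2.5850 ≈ 591.891 ms.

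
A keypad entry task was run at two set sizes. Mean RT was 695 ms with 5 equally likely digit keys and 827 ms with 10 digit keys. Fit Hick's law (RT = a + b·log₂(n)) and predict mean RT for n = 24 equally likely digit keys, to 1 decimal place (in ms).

With log₂ n on the abscissa the relation is linear; from the two conditions:
  b = (827 − 695) / (log₂ 10 − log₂ 5) = 132 / (3.3219 − 2.3219) = 132.000 ms/bit
  a = 695 − 132.000 × 2.3219 = 388.505 ms
Then RT(24) = 388.505 + 132.000 × log₂ 24 = 388.505 + 132.000 × 4.5850 ≈ 993.721 ms.

993.7 ms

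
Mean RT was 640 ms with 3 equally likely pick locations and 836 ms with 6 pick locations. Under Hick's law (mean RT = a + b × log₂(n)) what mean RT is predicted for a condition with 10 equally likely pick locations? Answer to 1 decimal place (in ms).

RT is linear in log₂ n, so two points fix the line:
  b = (836 − 640) / (log₂ 6 − log₂ 3) = 196 / (2.5850 − 1.5850) = 196.000 ms/bit
  a = 640 − 196.000 × 1.5850 = 329.347 ms
Then RT(10) = 329.347 + 196.000 × log₂ 10 = 329.347 + 196.000 × 3.3219 ≈ 980.445 ms.

980.4 ms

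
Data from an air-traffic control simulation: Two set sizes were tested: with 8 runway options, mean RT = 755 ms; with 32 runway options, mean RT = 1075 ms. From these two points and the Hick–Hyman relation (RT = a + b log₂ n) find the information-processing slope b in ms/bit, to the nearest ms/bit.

160 ms/bit

The slope on a log₂ axis is (1075 − 755) / (5 − 3) = 160 ms/bit.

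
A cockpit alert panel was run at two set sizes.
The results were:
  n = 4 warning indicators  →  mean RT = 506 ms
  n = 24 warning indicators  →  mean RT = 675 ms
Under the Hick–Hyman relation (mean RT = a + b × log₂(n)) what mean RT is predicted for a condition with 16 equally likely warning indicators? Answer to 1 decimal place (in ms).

636.8 ms

RT is linear in log₂ n, so two points fix the line:
  b = (675 − 506) / (log₂ 24 − log₂ 4) = 169 / (4.5850 − 2) = 65.378 ms/bit
  a = 506 − 65.378 × 2 = 375.244 ms
Then RT(16) = 375.244 + 65.378 × log₂ 16 = 375.244 + 65.378 × 4 ≈ 636.756 ms.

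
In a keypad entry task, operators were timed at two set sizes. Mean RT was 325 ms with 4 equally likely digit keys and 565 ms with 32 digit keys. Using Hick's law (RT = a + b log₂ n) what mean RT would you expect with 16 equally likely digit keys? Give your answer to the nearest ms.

With log₂ n on the abscissa the relation is linear; from the two conditions:
  b = (565 − 325) / (log₂ 32 − log₂ 4) = 240 / (5 − 2) = 80 ms/bit
  a = 325 − 80 × 2 = 165 ms
Then RT(16) = 165 + 80 × log₂ 16 = 165 + 80 × 4 ≈ 485.000 ms.

485 ms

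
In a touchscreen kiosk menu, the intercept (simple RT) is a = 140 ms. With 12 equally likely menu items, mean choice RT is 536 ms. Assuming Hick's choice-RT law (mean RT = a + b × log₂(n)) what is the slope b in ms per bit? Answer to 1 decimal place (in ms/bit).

110.5 ms/bit

12 alternatives carry log₂ 12 = 3.5850 bits; the choice cost is 536 − 140 = 396 ms, so b = 396/3.5850 = 110.461 ms/bit.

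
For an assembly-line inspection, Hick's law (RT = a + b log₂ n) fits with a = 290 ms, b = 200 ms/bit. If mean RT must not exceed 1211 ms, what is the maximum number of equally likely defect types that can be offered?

24

Information budget: (1211 − 290)/200 = 4.6050 bits, so n ≤ 2^4.6050 = 24.336 → at most 24.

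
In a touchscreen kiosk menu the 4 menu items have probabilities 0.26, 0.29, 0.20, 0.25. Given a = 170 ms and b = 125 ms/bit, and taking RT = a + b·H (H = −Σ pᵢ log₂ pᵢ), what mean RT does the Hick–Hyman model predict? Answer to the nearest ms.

418 ms

Entropy contributions −pᵢ log₂ pᵢ: 0.5053, 0.5179, 0.4644, 0.5000; sum H = 1.9876 bits.
RT = a + bH = 170 + 125·1.9876 = 418.45 ms.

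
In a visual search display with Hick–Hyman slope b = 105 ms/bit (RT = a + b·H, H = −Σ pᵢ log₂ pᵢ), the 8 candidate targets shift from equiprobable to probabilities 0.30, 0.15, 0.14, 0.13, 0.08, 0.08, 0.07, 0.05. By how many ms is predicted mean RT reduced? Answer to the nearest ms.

23 ms

Equiprobable entropy H₀ = log₂ 8 = 3.0000 bits.
Skewed entropy H = −Σ pᵢ log₂ pᵢ = 2.7791 bits.
ΔRT = b·(H₀ − H) = 105 × 0.2209 = 23.20 ms.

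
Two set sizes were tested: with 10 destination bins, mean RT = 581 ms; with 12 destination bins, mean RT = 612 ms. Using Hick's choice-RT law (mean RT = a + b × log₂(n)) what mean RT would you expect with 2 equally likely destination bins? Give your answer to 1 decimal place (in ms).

307.3 ms

Solve the two-equation system in a and b:
  b = (612 − 581) / (log₂ 12 − log₂ 10) = 31 / (3.5850 − 3.3219) = 117.855 ms/bit
  a = 581 − 117.855 × 3.3219 = 189.493 ms
Then RT(2) = 189.493 + 117.855 × log₂ 2 = 189.493 + 117.855 × 1 ≈ 307.348 ms.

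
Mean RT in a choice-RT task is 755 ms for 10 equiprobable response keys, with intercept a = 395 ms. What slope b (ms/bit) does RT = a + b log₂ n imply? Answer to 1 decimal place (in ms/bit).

108.4 ms/bit

log₂(10) = 3.3219 bits.
b = (RT − a)/log₂ n = (755 − 395) / 3.3219 = 108.371 ms/bit.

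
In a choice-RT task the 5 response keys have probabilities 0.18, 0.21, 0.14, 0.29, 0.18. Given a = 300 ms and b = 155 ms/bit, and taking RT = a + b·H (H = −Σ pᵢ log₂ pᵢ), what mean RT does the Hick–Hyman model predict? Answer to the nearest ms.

653 ms

H = 0.18·log₂(1/0.18) + 0.21·log₂(1/0.21) + 0.14·log₂(1/0.14) + 0.29·log₂(1/0.29) + 0.18·log₂(1/0.18) = 2.2785 bits.
RT = 300 + 155 × 2.2785 = 653.16 ms.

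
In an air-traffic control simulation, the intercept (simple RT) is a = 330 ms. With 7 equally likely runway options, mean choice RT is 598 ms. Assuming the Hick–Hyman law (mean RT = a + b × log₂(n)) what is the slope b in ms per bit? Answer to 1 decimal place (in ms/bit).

log₂(7) = 2.8074 bits.
b = (RT − a)/log₂ n = (598 − 330) / 2.8074 = 95.464 ms/bit.

95.5 ms/bit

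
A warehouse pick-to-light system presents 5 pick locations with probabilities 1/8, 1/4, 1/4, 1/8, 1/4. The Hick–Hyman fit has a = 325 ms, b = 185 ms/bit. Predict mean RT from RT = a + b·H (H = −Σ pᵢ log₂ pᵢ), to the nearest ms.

H = −Σ pᵢ log₂ pᵢ = 0.125·3 + 0.25·2 + 0.25·2 + 0.125·3 + 0.25·2 = 2.250 bits.
RT = 325 + 185 × 2.250 = 741.25 ms.

741 ms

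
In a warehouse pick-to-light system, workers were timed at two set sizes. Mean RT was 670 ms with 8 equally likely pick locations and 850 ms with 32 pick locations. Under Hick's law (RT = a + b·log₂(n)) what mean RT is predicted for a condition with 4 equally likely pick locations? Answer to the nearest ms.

RT is linear in log₂ n, so two points fix the line:
  b = (850 − 670) / (log₂ 32 − log₂ 8) = 180 / (5 − 3) = 90 ms/bit
  a = 670 − 90 × 3 = 400 ms
Then RT(4) = 400 + 90 × log₂ 4 = 400 + 90 × 2 ≈ 580.000 ms.

580 ms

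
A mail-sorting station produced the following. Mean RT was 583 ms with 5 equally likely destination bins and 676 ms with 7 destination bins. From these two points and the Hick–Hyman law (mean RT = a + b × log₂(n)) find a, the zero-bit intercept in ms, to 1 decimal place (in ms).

Slope: b = (676 − 583) / (log₂ 7 − log₂ 5) = 93/0.4854 = 191.584 ms/bit.
a = RT₁ − b·log₂ n₁ = 583 − 191.584 × 2.3219 = 138.156 ms.

138.2 ms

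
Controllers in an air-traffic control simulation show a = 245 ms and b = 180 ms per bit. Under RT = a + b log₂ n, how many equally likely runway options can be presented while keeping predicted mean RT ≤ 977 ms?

Information budget: (977 − 245)/180 = 4.0667 bits, so n ≤ 2^4.0667 = 16.757 → at most 16.

16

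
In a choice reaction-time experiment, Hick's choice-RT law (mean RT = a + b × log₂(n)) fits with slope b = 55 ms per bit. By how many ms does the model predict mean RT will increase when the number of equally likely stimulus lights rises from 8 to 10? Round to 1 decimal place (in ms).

17.7 ms

ΔRT = (a + b log₂ n₂) − (a + b log₂ n₁) = b·(log₂ n₂ − log₂ n₁).
log₂(10) − log₂(8) = 3.3219 − 3 = 0.3219.
ΔRT = 55 × 0.3219 = 17.706 ms.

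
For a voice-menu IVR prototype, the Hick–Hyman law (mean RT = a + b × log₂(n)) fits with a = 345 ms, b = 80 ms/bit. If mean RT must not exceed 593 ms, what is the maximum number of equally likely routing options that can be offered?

Information budget: (593 − 345)/80 = 3.1000 bits, so n ≤ 2^3.1000 = 8.574 → at most 8.

8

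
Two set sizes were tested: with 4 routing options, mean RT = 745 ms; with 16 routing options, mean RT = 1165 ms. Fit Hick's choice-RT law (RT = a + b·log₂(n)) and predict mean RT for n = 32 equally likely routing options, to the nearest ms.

Fit slope and intercept:
  b = (1165 − 745) / (log₂ 16 − log₂ 4) = 420 / (4 − 2) = 210 ms/bit
  a = 745 − 210 × 2 = 325 ms
Then RT(32) = 325 + 210 × log₂ 32 = 325 + 210 × 5 ≈ 1375.000 ms.

1375 ms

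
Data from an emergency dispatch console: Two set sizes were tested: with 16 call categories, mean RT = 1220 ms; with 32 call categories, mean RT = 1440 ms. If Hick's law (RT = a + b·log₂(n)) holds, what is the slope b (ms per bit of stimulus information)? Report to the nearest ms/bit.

220 ms/bit

The slope on a log₂ axis is (1440 − 1220) / (5 − 4) = 220 ms/bit.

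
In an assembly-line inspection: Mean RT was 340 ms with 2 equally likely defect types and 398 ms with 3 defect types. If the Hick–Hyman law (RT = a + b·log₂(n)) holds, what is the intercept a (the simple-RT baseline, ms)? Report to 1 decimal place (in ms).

The slope on a log₂ axis is (398 − 340) / (1.5850 − 1) = 99.152 ms/bit.
a = RT₁ − b·log₂ n₁ = 340 − 99.152 × 1 = 240.848 ms.

240.8 ms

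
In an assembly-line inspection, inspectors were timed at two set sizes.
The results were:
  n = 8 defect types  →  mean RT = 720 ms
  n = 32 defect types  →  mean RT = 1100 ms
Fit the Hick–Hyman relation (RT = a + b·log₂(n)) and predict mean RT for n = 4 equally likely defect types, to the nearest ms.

Fit slope and intercept:
  b = (1100 − 720) / (log₂ 32 − log₂ 8) = 380 / (5 − 3) = 190 ms/bit
  a = 720 − 190 × 3 = 150 ms
Then RT(4) = 150 + 190 × log₂ 4 = 150 + 190 × 2 ≈ 530.000 ms.

530 ms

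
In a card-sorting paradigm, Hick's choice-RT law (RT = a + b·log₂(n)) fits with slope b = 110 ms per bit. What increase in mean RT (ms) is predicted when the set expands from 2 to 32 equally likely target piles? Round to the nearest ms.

Only the slope matters, since a is common to both: ΔRT = b·log₂(n₂/n₁).
log₂(32) − log₂(2) = log₂(32/2) = log₂(16) = 4.
ΔRT = 110 × 4.0000 = 440.000 ms.

440 ms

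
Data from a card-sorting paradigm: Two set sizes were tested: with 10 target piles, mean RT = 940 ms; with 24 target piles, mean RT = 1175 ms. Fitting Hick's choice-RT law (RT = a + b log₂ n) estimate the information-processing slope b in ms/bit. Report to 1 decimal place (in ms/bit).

b = (RT₂ − RT₁)/(log₂ n₂ − log₂ n₁) = (1175 − 940)/(4.5850 − 3.3219) = 186.060 ms/bit.

186.1 ms/bit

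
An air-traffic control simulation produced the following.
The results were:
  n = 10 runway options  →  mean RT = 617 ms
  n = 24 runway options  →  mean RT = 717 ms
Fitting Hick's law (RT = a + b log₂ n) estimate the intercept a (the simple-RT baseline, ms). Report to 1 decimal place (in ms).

b = (RT₂ − RT₁)/(log₂ n₂ − log₂ n₁) = (717 − 617)/(4.5850 − 3.3219) = 79.174 ms/bit.
Intercept: a = 617 − 79.174·log₂(10) = 353.988 ms.

354.0 ms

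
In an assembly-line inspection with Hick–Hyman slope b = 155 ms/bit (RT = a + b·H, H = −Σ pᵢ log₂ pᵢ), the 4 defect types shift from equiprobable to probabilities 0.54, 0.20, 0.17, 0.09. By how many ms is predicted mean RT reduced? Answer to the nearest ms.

Equiprobable entropy H₀ = log₂ 4 = 2.0000 bits.
Skewed entropy H = −Σ pᵢ log₂ pᵢ = 1.6917 bits.
ΔRT = b·(H₀ − H) = 155 × 0.3083 = 47.79 ms.

48 ms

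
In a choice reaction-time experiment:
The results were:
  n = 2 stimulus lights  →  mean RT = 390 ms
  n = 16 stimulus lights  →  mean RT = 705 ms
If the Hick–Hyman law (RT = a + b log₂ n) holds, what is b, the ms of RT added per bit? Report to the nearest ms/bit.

The slope on a log₂ axis is (705 − 390) / (4 − 1) = 105 ms/bit.

105 ms/bit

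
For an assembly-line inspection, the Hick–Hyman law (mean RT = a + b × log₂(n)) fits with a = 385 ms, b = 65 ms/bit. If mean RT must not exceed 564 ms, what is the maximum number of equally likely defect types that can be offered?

Set 385 + 65·log₂ n ≤ 564 → log₂ n ≤ (564 − 385)/65 = 2.7538.
So n ≤ 2^2.7538 = 6.745; the largest integer n is 6.

6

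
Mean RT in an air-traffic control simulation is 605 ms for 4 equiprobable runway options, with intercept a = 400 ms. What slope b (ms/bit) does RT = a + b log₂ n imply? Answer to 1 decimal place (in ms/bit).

4 alternatives carry log₂ 4 = 2 bits; the choice cost is 605 − 400 = 205 ms, so b = 205/2 = 102.500 ms/bit.

102.5 ms/bit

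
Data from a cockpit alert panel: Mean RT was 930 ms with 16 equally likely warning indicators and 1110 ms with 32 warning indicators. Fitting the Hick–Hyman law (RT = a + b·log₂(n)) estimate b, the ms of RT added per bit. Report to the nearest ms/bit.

b = (RT₂ − RT₁)/(log₂ n₂ − log₂ n₁) = (1110 − 930)/(5 − 4) = 180 ms/bit.

180 ms/bit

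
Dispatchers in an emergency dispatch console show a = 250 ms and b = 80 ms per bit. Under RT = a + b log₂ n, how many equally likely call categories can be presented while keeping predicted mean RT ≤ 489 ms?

Information budget: (489 − 250)/80 = 2.9875 bits, so n ≤ 2^2.9875 = 7.931 → at most 7.

7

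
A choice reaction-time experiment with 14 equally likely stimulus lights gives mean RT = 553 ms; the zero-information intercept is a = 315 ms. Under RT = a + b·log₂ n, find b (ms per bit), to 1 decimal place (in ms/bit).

62.5 ms/bit

log₂(14) = 3.8074 bits.
b = (RT − a)/log₂ n = (553 − 315) / 3.8074 = 62.511 ms/bit.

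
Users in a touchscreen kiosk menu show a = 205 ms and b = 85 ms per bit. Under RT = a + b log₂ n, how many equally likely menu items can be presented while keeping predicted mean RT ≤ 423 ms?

5

85·log₂ n ≤ 423 − 205 = 218, giving log₂ n ≤ 2.5647 and n ≤ 5.916. The largest whole number is 5.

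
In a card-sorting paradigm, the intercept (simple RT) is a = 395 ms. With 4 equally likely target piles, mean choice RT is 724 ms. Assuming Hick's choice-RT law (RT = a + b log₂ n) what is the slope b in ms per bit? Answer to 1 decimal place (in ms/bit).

164.5 ms/bit

log₂(4) = 2 bits.
b = (RT − a)/log₂ n = (724 − 395) / 2 = 164.500 ms/bit.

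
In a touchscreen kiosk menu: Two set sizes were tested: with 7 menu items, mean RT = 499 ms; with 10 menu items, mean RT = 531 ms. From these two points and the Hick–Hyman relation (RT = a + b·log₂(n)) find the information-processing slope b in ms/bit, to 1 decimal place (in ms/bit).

b = (RT₂ − RT₁)/(log₂ n₂ − log₂ n₁) = (531 − 499)/(3.3219 − 2.8074) = 62.187 ms/bit.

62.2 ms/bit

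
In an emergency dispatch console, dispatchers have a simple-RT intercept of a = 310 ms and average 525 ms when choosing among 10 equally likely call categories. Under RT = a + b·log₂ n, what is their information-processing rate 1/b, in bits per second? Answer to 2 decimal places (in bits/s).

Choice component = 525 − 310 = 215 ms over log₂(10) = 3.3219 bits.
b = 215 / 3.3219 = 64.721 ms/bit, so 1/b = 15.451 bits/s.

15.45 bits/s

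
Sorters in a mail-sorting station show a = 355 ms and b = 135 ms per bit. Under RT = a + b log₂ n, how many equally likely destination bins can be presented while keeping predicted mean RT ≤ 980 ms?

24

135·log₂ n ≤ 980 − 355 = 625, giving log₂ n ≤ 4.6296 and n ≤ 24.755. The largest whole number is 24.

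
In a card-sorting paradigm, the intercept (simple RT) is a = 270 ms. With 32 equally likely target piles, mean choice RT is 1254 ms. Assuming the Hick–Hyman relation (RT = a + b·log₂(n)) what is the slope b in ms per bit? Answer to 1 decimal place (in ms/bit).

32 alternatives carry log₂ 32 = 5 bits; the choice cost is 1254 − 270 = 984 ms, so b = 984/5 = 196.800 ms/bit.

196.8 ms/bit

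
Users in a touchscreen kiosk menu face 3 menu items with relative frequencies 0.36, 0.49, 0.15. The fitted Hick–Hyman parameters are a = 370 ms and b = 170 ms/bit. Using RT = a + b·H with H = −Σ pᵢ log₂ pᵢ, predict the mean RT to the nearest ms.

Entropy contributions −pᵢ log₂ pᵢ: 0.5306, 0.5043, 0.4105; sum H = 1.4454 bits.
RT = a + bH = 370 + 170·1.4454 = 615.73 ms.

616 ms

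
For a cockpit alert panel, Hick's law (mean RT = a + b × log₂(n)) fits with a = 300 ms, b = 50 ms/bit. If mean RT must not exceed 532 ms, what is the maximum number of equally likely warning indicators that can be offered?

24

50·log₂ n ≤ 532 − 300 = 232, giving log₂ n ≤ 4.6400 and n ≤ 24.933. The largest whole number is 24.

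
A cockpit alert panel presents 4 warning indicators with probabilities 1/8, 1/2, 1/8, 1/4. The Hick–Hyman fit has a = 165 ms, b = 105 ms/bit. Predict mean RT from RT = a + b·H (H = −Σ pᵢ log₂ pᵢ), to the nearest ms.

H = −Σ pᵢ log₂ pᵢ = 0.125·3 + 0.5·1 + 0.125·3 + 0.25·2 = 1.750 bits.
RT = 165 + 105 × 1.750 = 348.75 ms.

349 ms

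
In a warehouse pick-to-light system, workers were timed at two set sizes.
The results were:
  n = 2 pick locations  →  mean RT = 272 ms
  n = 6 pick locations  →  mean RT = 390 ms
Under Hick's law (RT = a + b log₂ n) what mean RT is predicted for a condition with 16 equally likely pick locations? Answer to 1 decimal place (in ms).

495.3 ms

Solve the two-equation system in a and b:
  b = (390 − 272) / (log₂ 6 − log₂ 2) = 118 / (2.5850 − 1) = 74.450 ms/bit
  a = 272 − 74.450 × 1 = 197.550 ms
Then RT(16) = 197.550 + 74.450 × log₂ 16 = 197.550 + 74.450 × 4 ≈ 495.349 ms.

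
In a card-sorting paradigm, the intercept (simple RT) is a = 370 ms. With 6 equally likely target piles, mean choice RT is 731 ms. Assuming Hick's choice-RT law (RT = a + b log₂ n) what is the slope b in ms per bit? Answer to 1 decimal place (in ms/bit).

b = (731 − 370) / log₂(6) = 361 / 2.5850 = 139.654 ms/bit.

139.7 ms/bit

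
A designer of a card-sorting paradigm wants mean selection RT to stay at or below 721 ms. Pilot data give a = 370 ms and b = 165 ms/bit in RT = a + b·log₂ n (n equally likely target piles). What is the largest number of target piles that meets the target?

4

Information budget: (721 − 370)/165 = 2.1273 bits, so n ≤ 2^2.1273 = 4.369 → at most 4.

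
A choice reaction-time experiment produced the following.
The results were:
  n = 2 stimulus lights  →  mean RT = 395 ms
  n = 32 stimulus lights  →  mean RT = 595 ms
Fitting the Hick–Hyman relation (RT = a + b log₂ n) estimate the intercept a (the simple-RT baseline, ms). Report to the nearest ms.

345 ms

b = (RT₂ − RT₁)/(log₂ n₂ − log₂ n₁) = (595 − 395)/(5 − 1) = 50 ms/bit.
Intercept: a = 395 − 50·log₂(2) = 345.000 ms.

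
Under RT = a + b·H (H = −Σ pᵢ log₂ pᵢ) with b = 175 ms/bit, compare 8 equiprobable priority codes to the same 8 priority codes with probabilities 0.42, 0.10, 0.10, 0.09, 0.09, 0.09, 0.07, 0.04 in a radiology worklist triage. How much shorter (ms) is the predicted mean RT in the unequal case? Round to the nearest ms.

The RT saving is b·ΔH. Equiprobable H₀ = log₂(8) = 3.0000 bits; with the given probabilities H = 2.5823 bits.
b·(H₀ − H) = 175 × (3.0000 − 2.5823) = 73.10 ms.

73 ms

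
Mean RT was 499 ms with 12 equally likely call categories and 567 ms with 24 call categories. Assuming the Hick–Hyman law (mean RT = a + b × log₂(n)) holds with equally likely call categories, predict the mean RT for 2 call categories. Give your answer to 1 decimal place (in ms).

Solve the two-equation system in a and b:
  b = (567 − 499) / (log₂ 24 − log₂ 12) = 68 / (4.5850 − 3.5850) = 68.000 ms/bit
  a = 499 − 68.000 × 3.5850 = 255.223 ms
Then RT(2) = 255.223 + 68.000 × log₂ 2 = 255.223 + 68.000 × 1 ≈ 323.223 ms.

323.2 ms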